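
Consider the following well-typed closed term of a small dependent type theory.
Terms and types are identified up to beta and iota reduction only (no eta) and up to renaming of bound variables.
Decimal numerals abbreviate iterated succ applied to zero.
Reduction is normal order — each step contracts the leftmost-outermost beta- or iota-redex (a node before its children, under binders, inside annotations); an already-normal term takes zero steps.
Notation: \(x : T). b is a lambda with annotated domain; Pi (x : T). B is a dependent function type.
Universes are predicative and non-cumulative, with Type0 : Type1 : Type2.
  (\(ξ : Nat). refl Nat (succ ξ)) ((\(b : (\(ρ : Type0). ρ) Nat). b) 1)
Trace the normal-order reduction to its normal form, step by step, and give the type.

normal-order reduction sequence:
  (\(ξ : Nat). refl Nat (succ ξ)) ((\(b : (\(ρ : Type0). ρ) Nat). b) 1)
  ~> refl Nat (succ ((\(ξ : (\(b : Type0). b) Nat). ξ) 1))
  ~> refl Nat 2
type:
  Eq Nat 2 2


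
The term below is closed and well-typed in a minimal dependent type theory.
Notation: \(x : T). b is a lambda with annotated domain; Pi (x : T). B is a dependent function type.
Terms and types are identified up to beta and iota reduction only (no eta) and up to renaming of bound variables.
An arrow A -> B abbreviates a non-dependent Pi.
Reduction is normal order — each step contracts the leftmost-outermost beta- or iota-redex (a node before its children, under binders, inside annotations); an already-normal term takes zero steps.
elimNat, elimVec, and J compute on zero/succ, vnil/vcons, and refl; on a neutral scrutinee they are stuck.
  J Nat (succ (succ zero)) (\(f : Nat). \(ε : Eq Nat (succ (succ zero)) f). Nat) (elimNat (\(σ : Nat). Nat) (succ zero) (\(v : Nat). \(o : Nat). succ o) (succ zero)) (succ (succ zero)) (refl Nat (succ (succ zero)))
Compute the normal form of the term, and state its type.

reduced normal form:
  succ (succ zero)
the term's type:
  Nat
observation: normalization takes exactly 5 steps under the normal-order strategy.


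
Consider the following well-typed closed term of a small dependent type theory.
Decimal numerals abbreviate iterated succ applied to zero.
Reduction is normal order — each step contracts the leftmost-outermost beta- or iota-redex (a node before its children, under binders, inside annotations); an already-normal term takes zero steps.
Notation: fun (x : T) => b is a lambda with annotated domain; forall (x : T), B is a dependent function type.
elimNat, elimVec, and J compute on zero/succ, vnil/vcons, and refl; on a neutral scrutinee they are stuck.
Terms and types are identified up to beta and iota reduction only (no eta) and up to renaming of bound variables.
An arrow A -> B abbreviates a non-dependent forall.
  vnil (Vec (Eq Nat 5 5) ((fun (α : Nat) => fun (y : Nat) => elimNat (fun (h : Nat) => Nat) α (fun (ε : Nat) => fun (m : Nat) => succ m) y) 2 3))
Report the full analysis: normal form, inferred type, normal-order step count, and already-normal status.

reduced normal form:
  vnil (Vec (Eq Nat 5 5) 5)
the term's type:
  Vec (Vec (Eq Nat 5 5) 5) 0
steps to reach normal form (normal order): 12
started in normal form: no
first contracted redex: a beta-redex


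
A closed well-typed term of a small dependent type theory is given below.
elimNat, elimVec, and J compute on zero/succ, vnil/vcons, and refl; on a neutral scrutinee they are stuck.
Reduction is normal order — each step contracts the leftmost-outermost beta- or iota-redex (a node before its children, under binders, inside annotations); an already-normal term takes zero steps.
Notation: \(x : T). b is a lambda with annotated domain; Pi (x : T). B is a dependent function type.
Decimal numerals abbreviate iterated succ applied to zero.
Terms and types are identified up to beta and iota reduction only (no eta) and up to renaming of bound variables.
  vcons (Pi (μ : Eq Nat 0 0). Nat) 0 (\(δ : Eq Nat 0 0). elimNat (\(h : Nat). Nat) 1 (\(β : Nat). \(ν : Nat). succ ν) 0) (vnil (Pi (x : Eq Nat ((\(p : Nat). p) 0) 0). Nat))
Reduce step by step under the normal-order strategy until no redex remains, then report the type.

normal-order reduction sequence:
  vcons (Pi (μ : Eq Nat 0 0). Nat) 0 (\(δ : Eq Nat 0 0). elimNat (\(h : Nat). Nat) 1 (\(β : Nat). \(ν : Nat). succ ν) 0) (vnil (Pi (x : Eq Nat ((\(p : Nat). p) 0) 0). Nat))
  ~> vcons (Pi (μ : Eq Nat 0 0). Nat) 0 (\(δ : Eq Nat 0 0). 1) (vnil (Pi (h : Eq Nat ((\(β : Nat). β) 0) 0). Nat))
  ~> vcons (Pi (μ : Eq Nat 0 0). Nat) 0 (\(δ : Eq Nat 0 0). 1) (vnil (Pi (h : Eq Nat 0 0). Nat))
the term's type:
  Vec (Pi (μ : Eq Nat 0 0). Nat) 1


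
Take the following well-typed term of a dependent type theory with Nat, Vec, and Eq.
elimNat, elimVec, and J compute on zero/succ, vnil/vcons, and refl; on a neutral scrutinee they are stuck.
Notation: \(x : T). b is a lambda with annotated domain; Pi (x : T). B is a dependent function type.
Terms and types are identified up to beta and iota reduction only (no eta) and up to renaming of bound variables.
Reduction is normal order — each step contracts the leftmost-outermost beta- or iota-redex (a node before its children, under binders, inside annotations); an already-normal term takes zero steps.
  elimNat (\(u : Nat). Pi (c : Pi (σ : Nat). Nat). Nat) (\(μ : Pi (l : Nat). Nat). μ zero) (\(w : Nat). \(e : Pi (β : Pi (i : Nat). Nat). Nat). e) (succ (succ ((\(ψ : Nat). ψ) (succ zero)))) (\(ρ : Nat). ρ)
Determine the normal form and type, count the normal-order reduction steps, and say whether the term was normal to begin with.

normal form:
  zero
type:
  Nat
reduction steps (normal order): 13
started in normal form: no
first contracted redex: an elimNat iota-redex


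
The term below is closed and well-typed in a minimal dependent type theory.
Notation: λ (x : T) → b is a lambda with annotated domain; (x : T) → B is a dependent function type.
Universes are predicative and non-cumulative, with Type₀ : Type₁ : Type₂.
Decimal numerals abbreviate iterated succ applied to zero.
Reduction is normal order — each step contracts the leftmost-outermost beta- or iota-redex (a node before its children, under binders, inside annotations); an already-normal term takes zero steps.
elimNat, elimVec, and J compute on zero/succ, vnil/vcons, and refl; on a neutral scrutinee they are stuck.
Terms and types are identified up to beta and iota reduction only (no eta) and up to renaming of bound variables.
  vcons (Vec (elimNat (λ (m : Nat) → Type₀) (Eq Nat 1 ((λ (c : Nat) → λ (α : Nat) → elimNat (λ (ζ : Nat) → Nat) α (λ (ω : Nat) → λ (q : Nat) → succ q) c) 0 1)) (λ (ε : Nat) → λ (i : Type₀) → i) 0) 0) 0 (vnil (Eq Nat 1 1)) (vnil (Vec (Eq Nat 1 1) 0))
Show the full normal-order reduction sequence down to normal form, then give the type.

normal-order reduction sequence:
  vcons (Vec (elimNat (λ (m : Nat) → Type₀) (Eq Nat 1 ((λ (c : Nat) → λ (α : Nat) → elimNat (λ (ζ : Nat) → Nat) α (λ (ω : Nat) → λ (q : Nat) → succ q) c) 0 1)) (λ (ε : Nat) → λ (i : Type₀) → i) 0) 0) 0 (vnil (Eq Nat 1 1)) (vnil (Vec (Eq Nat 1 1) 0))
  ~> vcons (Vec (Eq Nat 1 ((λ (m : Nat) → λ (c : Nat) → elimNat (λ (α : Nat) → Nat) c (λ (ζ : Nat) → λ (ω : Nat) → succ ω) m) 0 1)) 0) 0 (vnil (Eq Nat 1 1)) (vnil (Vec (Eq Nat 1 1) 0))
  ~> vcons (Vec (Eq Nat 1 ((λ (m : Nat) → elimNat (λ (c : Nat) → Nat) m (λ (α : Nat) → λ (ζ : Nat) → succ ζ) 0) 1)) 0) 0 (vnil (Eq Nat 1 1)) (vnil (Vec (Eq Nat 1 1) 0))
  ~> vcons (Vec (Eq Nat 1 (elimNat (λ (m : Nat) → Nat) 1 (λ (c : Nat) → λ (α : Nat) → succ α) 0)) 0) 0 (vnil (Eq Nat 1 1)) (vnil (Vec (Eq Nat 1 1) 0))
  ~> vcons (Vec (Eq Nat 1 1) 0) 0 (vnil (Eq Nat 1 1)) (vnil (Vec (Eq Nat 1 1) 0))
type:
  Vec (Vec (Eq Nat 1 1) 0) 1


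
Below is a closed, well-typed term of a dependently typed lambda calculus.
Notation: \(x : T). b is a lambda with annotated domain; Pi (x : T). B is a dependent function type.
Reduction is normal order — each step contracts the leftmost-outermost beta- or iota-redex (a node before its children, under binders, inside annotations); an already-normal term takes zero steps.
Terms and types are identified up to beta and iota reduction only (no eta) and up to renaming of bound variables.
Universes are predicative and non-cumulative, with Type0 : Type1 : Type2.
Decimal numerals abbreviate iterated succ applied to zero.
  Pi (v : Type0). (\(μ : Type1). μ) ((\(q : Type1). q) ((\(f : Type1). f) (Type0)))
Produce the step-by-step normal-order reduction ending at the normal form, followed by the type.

normal-order reduction sequence:
  Pi (v : Type0). (\(μ : Type1). μ) ((\(q : Type1). q) ((\(f : Type1). f) (Type0)))
  ~> Pi (v : Type0). (\(μ : Type1). μ) ((\(q : Type1). q) (Type0))
  ~> Pi (v : Type0). (\(μ : Type1). μ) (Type0)
  ~> Pi (v : Type0). Type0
the term's type:
  Type1


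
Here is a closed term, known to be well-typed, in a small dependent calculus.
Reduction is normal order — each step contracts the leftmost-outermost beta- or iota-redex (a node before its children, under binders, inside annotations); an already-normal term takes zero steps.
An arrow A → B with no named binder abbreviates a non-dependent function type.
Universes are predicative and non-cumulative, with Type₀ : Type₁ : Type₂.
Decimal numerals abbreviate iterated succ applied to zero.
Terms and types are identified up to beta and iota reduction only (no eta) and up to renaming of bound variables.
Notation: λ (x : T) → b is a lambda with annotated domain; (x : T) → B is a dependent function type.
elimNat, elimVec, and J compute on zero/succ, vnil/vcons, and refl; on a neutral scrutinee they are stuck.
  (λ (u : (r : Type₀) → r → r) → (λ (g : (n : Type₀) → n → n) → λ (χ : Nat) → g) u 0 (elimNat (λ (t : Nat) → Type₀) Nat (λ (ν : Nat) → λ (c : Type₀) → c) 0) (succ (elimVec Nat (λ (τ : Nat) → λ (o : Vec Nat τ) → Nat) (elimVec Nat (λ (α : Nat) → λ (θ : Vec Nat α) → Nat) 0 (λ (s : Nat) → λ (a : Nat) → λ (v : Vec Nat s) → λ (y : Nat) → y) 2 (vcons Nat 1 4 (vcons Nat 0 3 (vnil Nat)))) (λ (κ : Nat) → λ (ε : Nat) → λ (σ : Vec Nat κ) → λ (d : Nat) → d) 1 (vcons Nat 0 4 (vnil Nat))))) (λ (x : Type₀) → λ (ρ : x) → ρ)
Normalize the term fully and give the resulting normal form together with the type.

resulting normal form:
  1
type:
  Nat
observation: reduction starts at a beta-redex, and 22 normal-order steps reach the normal form.


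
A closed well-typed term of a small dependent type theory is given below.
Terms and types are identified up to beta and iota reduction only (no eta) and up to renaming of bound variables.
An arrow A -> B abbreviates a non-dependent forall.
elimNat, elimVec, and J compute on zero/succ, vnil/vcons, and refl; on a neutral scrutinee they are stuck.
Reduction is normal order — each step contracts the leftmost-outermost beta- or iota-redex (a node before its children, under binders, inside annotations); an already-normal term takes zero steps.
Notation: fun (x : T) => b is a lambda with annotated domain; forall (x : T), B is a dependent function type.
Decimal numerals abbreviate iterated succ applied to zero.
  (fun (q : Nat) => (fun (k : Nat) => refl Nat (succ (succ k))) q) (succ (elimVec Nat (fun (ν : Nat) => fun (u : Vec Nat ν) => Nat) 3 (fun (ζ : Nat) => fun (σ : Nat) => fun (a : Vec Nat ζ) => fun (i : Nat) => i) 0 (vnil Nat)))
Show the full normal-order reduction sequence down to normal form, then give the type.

normal-order reduction sequence:
  (fun (q : Nat) => (fun (k : Nat) => refl Nat (succ (succ k))) q) (succ (elimVec Nat (fun (ν : Nat) => fun (u : Vec Nat ν) => Nat) 3 (fun (ζ : Nat) => fun (σ : Nat) => fun (a : Vec Nat ζ) => fun (i : Nat) => i) 0 (vnil Nat)))
  ~> (fun (q : Nat) => refl Nat (succ (succ q))) (succ (elimVec Nat (fun (k : Nat) => fun (ν : Vec Nat k) => Nat) 3 (fun (u : Nat) => fun (ζ : Nat) => fun (σ : Vec Nat u) => fun (a : Nat) => a) 0 (vnil Nat)))
  ~> refl Nat (succ (succ (succ (elimVec Nat (fun (q : Nat) => fun (k : Vec Nat q) => Nat) 3 (fun (ν : Nat) => fun (u : Nat) => fun (ζ : Vec Nat ν) => fun (σ : Nat) => σ) 0 (vnil Nat)))))
  ~> refl Nat 6
the term's type:
  Eq Nat 6 6


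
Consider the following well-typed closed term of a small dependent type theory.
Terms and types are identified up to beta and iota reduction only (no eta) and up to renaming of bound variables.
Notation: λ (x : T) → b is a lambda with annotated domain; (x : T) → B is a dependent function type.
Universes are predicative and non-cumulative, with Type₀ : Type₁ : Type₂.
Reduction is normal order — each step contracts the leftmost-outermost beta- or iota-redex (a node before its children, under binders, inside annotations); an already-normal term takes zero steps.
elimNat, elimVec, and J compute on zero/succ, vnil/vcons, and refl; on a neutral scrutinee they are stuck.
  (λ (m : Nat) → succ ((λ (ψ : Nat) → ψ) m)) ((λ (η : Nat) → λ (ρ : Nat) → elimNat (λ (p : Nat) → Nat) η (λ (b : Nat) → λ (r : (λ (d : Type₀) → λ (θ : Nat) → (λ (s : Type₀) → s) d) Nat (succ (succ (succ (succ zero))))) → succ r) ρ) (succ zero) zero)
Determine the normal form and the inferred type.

normal form:
  succ (succ zero)
the term's type:
  Nat
observation: the term reaches its normal form after 5 normal-order steps.


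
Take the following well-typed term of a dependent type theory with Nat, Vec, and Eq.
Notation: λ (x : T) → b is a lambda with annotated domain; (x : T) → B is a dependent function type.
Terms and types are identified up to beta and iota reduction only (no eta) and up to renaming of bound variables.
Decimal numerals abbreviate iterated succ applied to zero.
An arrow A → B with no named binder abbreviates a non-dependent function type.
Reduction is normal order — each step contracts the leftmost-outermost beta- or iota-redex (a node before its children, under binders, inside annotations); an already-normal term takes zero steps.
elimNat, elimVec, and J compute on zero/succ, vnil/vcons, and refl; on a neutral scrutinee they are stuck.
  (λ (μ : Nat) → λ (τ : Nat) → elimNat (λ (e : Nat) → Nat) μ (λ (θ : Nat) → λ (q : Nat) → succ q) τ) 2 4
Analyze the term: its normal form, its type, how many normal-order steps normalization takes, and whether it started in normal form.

reduced normal form:
  6
type:
  Nat
normal-order step count: 15
started in normal form: no
first redex: a beta-redex


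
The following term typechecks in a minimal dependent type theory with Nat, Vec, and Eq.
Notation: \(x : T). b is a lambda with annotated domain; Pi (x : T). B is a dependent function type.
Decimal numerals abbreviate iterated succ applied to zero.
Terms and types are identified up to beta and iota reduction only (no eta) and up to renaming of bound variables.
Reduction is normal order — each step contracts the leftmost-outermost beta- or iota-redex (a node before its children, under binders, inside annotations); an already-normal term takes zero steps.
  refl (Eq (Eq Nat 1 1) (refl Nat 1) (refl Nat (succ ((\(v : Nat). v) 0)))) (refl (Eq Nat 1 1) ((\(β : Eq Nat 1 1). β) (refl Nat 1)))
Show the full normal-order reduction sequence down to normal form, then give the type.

normal-order reduction sequence:
  refl (Eq (Eq Nat 1 1) (refl Nat 1) (refl Nat (succ ((\(v : Nat). v) 0)))) (refl (Eq Nat 1 1) ((\(β : Eq Nat 1 1). β) (refl Nat 1)))
  ~> refl (Eq (Eq Nat 1 1) (refl Nat 1) (refl Nat 1)) (refl (Eq Nat 1 1) ((\(v : Eq Nat 1 1). v) (refl Nat 1)))
  ~> refl (Eq (Eq Nat 1 1) (refl Nat 1) (refl Nat 1)) (refl (Eq Nat 1 1) (refl Nat 1))
the term's type:
  Eq (Eq (Eq Nat 1 1) (refl Nat 1) (refl Nat 1)) (refl (Eq Nat 1 1) (refl Nat 1)) (refl (Eq Nat 1 1) (refl Nat 1))


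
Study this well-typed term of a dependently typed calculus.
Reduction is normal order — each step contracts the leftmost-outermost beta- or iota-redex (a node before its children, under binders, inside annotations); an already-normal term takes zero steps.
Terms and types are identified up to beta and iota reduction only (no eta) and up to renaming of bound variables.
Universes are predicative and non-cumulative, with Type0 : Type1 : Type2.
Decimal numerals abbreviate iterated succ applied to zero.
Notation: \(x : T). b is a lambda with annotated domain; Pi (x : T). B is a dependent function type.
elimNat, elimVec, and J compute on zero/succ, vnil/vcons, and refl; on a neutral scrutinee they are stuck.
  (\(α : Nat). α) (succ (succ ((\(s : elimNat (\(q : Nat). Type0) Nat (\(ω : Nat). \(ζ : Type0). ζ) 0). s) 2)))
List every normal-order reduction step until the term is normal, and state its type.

normal-order reduction:
  (\(α : Nat). α) (succ (succ ((\(s : elimNat (\(q : Nat). Type0) Nat (\(ω : Nat). \(ζ : Type0). ζ) 0). s) 2)))
  ~> succ (succ ((\(α : elimNat (\(s : Nat). Type0) Nat (\(q : Nat). \(ω : Type0). ω) 0). α) 2))
  ~> 4
the term's type:
  Nat


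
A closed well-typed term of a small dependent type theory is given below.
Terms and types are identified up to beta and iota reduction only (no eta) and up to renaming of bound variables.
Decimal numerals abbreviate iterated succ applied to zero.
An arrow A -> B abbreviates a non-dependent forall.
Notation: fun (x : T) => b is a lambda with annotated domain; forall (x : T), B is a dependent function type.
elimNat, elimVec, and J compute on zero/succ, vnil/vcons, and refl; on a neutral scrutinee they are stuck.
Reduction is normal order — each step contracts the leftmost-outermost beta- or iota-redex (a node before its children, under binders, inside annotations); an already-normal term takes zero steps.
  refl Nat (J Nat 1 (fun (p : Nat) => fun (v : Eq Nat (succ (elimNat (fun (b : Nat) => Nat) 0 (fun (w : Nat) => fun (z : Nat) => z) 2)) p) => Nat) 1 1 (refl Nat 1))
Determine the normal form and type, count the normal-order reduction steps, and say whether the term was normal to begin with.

reduced normal form:
  refl Nat 1
the term's type:
  Eq Nat 1 1
normal-order step count: 1
already normal: no
first redex: a J iota-redex


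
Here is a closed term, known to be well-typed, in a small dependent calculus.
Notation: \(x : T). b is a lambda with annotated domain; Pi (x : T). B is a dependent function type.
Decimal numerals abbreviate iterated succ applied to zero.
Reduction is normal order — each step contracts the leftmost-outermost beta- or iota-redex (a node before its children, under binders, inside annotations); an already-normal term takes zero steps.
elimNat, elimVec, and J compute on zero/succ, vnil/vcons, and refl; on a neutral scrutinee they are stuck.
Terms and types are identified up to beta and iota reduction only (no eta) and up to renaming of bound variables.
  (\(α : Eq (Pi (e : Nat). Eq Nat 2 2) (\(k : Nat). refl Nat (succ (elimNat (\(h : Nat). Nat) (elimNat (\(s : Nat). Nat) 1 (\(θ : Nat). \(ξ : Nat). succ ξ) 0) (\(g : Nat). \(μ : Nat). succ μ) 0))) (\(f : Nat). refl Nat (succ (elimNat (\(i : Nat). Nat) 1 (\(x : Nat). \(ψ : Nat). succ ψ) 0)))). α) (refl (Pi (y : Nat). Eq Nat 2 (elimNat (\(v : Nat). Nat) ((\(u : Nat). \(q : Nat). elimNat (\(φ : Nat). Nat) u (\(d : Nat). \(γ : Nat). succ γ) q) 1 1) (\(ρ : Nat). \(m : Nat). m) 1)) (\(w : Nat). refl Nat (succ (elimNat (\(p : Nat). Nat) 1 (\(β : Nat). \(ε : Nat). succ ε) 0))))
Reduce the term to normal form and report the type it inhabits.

normal form:
  refl (Pi (α : Nat). Eq Nat 2 2) (\(e : Nat). refl Nat 2)
the term's type:
  Eq (Pi (α : Nat). Eq Nat 2 2) (\(e : Nat). refl Nat 2) (\(k : Nat). refl Nat 2)
observation: contracting a beta-redex first, the term normalizes in 12 steps.


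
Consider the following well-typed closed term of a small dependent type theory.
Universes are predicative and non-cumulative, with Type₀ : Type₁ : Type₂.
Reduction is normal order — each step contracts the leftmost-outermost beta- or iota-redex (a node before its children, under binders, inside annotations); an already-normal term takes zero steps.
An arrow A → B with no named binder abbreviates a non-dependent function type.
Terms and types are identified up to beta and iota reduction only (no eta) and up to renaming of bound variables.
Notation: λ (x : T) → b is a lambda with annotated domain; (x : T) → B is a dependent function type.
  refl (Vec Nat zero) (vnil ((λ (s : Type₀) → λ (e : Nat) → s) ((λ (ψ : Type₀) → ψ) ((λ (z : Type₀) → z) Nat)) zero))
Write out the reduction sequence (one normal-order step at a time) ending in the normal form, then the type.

reduction (normal order):
  refl (Vec Nat zero) (vnil ((λ (s : Type₀) → λ (e : Nat) → s) ((λ (ψ : Type₀) → ψ) ((λ (z : Type₀) → z) Nat)) zero))
  ~> refl (Vec Nat zero) (vnil ((λ (s : Nat) → (λ (e : Type₀) → e) ((λ (ψ : Type₀) → ψ) Nat)) zero))
  ~> refl (Vec Nat zero) (vnil ((λ (s : Type₀) → s) ((λ (e : Type₀) → e) Nat)))
  ~> refl (Vec Nat zero) (vnil ((λ (s : Type₀) → s) Nat))
  ~> refl (Vec Nat zero) (vnil Nat)
the term's type:
  Eq (Vec Nat zero) (vnil Nat) (vnil Nat)


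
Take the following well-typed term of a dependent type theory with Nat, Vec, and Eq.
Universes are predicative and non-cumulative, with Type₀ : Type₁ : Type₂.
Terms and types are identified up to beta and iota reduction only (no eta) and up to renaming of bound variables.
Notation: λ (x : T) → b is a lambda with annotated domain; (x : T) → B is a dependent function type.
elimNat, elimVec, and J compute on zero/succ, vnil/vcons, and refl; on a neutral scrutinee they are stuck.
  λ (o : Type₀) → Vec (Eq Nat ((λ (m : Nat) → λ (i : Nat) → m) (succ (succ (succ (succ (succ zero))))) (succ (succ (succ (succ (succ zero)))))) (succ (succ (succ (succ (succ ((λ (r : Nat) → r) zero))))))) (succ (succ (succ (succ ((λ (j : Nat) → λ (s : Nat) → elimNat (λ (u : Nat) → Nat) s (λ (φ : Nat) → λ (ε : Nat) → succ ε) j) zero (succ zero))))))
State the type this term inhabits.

the term's type:
  (o : Type₀) → Type₀


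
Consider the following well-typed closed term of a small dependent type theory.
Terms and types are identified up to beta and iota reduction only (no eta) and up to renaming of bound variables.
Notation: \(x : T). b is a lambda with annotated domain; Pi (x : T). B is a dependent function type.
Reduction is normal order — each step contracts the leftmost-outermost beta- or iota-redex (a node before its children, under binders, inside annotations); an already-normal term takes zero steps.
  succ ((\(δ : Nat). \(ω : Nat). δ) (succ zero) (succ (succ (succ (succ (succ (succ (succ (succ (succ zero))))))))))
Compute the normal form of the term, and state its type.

normal form:
  succ (succ zero)
type:
  Nat


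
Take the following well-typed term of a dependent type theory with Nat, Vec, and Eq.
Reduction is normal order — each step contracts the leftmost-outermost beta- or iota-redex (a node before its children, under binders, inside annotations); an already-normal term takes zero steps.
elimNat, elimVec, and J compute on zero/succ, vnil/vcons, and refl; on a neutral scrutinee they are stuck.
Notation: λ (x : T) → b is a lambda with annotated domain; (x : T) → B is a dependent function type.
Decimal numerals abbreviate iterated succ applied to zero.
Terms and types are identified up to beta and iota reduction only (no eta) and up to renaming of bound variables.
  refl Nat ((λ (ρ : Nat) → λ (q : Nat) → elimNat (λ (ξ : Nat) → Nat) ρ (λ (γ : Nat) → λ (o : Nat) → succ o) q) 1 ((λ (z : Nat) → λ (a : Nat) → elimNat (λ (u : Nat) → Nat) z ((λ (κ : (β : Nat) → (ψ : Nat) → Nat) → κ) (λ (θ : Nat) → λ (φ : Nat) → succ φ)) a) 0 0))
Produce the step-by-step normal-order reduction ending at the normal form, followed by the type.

reduction (normal order):
  refl Nat ((λ (ρ : Nat) → λ (q : Nat) → elimNat (λ (ξ : Nat) → Nat) ρ (λ (γ : Nat) → λ (o : Nat) → succ o) q) 1 ((λ (z : Nat) → λ (a : Nat) → elimNat (λ (u : Nat) → Nat) z ((λ (κ : (β : Nat) → (ψ : Nat) → Nat) → κ) (λ (θ : Nat) → λ (φ : Nat) → succ φ)) a) 0 0))
  ~> refl Nat ((λ (ρ : Nat) → elimNat (λ (q : Nat) → Nat) 1 (λ (ξ : Nat) → λ (γ : Nat) → succ γ) ρ) ((λ (o : Nat) → λ (z : Nat) → elimNat (λ (a : Nat) → Nat) o ((λ (u : (κ : Nat) → (β : Nat) → Nat) → u) (λ (ψ : Nat) → λ (θ : Nat) → succ θ)) z) 0 0))
  ~> refl Nat (elimNat (λ (ρ : Nat) → Nat) 1 (λ (q : Nat) → λ (ξ : Nat) → succ ξ) ((λ (γ : Nat) → λ (o : Nat) → elimNat (λ (z : Nat) → Nat) γ ((λ (a : (u : Nat) → (κ : Nat) → Nat) → a) (λ (β : Nat) → λ (ψ : Nat) → succ ψ)) o) 0 0))
  ~> refl Nat (elimNat (λ (ρ : Nat) → Nat) 1 (λ (q : Nat) → λ (ξ : Nat) → succ ξ) ((λ (γ : Nat) → elimNat (λ (o : Nat) → Nat) 0 ((λ (z : (a : Nat) → (u : Nat) → Nat) → z) (λ (κ : Nat) → λ (β : Nat) → succ β)) γ) 0))
  ~> refl Nat (elimNat (λ (ρ : Nat) → Nat) 1 (λ (q : Nat) → λ (ξ : Nat) → succ ξ) (elimNat (λ (γ : Nat) → Nat) 0 ((λ (o : (z : Nat) → (a : Nat) → Nat) → o) (λ (u : Nat) → λ (κ : Nat) → succ κ)) 0))
  ~> refl Nat (elimNat (λ (ρ : Nat) → Nat) 1 (λ (q : Nat) → λ (ξ : Nat) → succ ξ) 0)
  ~> refl Nat 1
type:
  Eq Nat 1 1


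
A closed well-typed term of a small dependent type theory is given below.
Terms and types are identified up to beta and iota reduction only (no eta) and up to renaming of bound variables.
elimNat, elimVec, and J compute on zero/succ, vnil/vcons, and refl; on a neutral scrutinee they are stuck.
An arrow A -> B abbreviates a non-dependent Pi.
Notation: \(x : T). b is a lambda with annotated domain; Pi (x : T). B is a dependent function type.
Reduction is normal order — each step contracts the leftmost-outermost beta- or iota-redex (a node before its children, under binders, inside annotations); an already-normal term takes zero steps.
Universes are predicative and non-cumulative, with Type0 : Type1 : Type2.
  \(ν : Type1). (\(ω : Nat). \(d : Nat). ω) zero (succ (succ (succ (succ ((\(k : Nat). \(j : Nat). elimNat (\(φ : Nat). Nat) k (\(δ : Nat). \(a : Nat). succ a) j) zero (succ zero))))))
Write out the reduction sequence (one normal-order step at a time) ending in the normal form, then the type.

normal-order reduction:
  \(ν : Type1). (\(ω : Nat). \(d : Nat). ω) zero (succ (succ (succ (succ ((\(k : Nat). \(j : Nat). elimNat (\(φ : Nat). Nat) k (\(δ : Nat). \(a : Nat). succ a) j) zero (succ zero))))))
  ~> \(ν : Type1). (\(ω : Nat). zero) (succ (succ (succ (succ ((\(d : Nat). \(k : Nat). elimNat (\(j : Nat). Nat) d (\(φ : Nat). \(δ : Nat). succ δ) k) zero (succ zero))))))
  ~> \(ν : Type1). zero
inferred type:
  Type1 -> Nat


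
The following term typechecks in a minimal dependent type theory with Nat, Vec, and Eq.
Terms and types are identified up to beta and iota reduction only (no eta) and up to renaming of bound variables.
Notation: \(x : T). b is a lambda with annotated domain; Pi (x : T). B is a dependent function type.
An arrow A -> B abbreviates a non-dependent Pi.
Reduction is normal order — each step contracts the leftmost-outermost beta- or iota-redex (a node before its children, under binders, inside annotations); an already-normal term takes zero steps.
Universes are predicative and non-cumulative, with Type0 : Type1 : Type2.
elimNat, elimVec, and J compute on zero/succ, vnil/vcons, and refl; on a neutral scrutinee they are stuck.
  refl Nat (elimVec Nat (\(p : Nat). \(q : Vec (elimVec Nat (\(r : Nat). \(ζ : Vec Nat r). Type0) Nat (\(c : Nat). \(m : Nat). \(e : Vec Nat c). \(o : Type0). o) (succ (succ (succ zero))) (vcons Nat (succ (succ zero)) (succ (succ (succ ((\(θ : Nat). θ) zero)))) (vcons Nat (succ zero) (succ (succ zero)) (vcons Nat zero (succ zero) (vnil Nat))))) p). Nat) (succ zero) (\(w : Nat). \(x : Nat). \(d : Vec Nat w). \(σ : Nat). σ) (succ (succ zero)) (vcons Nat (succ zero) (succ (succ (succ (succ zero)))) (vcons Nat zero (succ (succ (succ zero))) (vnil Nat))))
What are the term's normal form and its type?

reduced normal form:
  refl Nat (succ zero)
type:
  Eq Nat (succ zero) (succ zero)


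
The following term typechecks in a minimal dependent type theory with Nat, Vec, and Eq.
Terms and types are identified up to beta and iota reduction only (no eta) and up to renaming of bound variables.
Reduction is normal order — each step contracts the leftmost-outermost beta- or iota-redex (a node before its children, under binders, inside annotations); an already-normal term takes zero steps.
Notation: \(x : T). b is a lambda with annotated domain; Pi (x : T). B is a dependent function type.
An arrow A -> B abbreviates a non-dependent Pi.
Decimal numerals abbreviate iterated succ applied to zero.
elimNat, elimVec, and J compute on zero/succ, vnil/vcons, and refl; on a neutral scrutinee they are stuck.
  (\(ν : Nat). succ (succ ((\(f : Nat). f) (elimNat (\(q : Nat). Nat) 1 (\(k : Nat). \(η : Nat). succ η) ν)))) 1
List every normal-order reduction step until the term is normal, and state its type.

normal-order reduction sequence:
  (\(ν : Nat). succ (succ ((\(f : Nat). f) (elimNat (\(q : Nat). Nat) 1 (\(k : Nat). \(η : Nat). succ η) ν)))) 1
  ~> succ (succ ((\(ν : Nat). ν) (elimNat (\(f : Nat). Nat) 1 (\(q : Nat). \(k : Nat). succ k) 1)))
  ~> succ (succ (elimNat (\(ν : Nat). Nat) 1 (\(f : Nat). \(q : Nat). succ q) 1))
  ~> succ (succ ((\(ν : Nat). \(f : Nat). succ f) 0 (elimNat (\(q : Nat). Nat) 1 (\(k : Nat). \(η : Nat). succ η) 0)))
  ~> succ (succ ((\(ν : Nat). succ ν) (elimNat (\(f : Nat). Nat) 1 (\(q : Nat). \(k : Nat). succ k) 0)))
  ~> succ (succ (succ (elimNat (\(ν : Nat). Nat) 1 (\(f : Nat). \(q : Nat). succ q) 0)))
  ~> 4
inferred type:
  Nat


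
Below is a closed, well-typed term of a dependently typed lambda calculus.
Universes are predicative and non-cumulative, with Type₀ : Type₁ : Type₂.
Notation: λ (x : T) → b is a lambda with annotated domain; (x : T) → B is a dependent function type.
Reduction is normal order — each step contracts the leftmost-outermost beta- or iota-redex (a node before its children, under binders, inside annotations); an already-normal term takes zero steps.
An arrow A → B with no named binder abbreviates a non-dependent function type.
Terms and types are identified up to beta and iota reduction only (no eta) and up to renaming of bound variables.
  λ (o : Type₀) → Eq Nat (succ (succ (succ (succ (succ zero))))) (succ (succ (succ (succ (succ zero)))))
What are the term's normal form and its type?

resulting normal form:
  λ (o : Type₀) → Eq Nat (succ (succ (succ (succ (succ zero))))) (succ (succ (succ (succ (succ zero)))))
the term's type:
  Type₀ → Type₀


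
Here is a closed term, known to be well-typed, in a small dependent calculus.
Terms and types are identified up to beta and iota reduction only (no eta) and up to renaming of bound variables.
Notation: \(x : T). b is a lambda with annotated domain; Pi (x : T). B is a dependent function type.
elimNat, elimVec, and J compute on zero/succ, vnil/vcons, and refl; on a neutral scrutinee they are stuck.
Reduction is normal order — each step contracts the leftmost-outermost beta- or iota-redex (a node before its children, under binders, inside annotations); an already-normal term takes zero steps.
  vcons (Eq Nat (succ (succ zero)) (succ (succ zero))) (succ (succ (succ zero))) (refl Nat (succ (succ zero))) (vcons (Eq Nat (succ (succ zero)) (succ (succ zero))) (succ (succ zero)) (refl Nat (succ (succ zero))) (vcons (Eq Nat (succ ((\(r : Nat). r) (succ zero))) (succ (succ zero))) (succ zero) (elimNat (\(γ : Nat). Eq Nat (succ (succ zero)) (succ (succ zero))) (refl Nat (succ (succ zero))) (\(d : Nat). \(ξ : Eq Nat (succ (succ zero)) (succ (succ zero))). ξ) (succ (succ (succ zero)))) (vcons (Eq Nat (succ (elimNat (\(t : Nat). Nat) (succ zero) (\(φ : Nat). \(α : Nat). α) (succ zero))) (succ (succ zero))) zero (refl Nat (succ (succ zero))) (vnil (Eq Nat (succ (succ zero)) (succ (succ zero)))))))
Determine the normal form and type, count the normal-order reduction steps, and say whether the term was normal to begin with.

reduced normal form:
  vcons (Eq Nat (succ (succ zero)) (succ (succ zero))) (succ (succ (succ zero))) (refl Nat (succ (succ zero))) (vcons (Eq Nat (succ (succ zero)) (succ (succ zero))) (succ (succ zero)) (refl Nat (succ (succ zero))) (vcons (Eq Nat (succ (succ zero)) (succ (succ zero))) (succ zero) (refl Nat (succ (succ zero))) (vcons (Eq Nat (succ (succ zero)) (succ (succ zero))) zero (refl Nat (succ (succ zero))) (vnil (Eq Nat (succ (succ zero)) (succ (succ zero)))))))
inferred type:
  Vec (Eq Nat (succ (succ zero)) (succ (succ zero))) (succ (succ (succ (succ zero))))
steps to reach normal form (normal order): 15
already normal: no
first redex: a beta-redex


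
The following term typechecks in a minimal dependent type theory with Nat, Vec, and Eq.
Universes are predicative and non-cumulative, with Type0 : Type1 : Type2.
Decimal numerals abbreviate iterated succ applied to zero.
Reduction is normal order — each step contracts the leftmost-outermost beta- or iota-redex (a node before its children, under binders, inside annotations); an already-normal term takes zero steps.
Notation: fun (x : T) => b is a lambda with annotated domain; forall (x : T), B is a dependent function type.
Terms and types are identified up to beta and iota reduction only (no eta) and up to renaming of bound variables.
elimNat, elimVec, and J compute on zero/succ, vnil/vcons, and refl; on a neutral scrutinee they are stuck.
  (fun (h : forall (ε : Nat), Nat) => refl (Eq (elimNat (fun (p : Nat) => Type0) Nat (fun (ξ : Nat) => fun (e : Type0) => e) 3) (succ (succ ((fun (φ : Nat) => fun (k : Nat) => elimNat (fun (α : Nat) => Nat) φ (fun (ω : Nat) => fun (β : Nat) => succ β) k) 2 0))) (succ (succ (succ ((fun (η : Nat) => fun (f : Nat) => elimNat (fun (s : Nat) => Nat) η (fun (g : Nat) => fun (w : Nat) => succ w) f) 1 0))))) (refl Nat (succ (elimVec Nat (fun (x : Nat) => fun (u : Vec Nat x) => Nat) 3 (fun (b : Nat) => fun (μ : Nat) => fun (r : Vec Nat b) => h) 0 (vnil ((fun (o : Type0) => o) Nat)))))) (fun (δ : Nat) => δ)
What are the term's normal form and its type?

resulting normal form:
  refl (Eq Nat 4 4) (refl Nat 4)
type:
  Eq (Eq Nat 4 4) (refl Nat 4) (refl Nat 4)


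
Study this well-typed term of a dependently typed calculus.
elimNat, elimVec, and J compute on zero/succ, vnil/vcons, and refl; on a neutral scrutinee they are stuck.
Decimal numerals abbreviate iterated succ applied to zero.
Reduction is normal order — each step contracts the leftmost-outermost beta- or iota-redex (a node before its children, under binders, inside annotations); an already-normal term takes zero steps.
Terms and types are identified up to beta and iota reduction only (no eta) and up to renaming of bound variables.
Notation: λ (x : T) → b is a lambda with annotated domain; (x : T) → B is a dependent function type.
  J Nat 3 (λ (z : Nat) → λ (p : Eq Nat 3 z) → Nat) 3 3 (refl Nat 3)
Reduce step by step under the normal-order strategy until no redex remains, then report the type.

normal-order reduction sequence:
  J Nat 3 (λ (z : Nat) → λ (p : Eq Nat 3 z) → Nat) 3 3 (refl Nat 3)
  ~> 3
the term's type:
  Nat


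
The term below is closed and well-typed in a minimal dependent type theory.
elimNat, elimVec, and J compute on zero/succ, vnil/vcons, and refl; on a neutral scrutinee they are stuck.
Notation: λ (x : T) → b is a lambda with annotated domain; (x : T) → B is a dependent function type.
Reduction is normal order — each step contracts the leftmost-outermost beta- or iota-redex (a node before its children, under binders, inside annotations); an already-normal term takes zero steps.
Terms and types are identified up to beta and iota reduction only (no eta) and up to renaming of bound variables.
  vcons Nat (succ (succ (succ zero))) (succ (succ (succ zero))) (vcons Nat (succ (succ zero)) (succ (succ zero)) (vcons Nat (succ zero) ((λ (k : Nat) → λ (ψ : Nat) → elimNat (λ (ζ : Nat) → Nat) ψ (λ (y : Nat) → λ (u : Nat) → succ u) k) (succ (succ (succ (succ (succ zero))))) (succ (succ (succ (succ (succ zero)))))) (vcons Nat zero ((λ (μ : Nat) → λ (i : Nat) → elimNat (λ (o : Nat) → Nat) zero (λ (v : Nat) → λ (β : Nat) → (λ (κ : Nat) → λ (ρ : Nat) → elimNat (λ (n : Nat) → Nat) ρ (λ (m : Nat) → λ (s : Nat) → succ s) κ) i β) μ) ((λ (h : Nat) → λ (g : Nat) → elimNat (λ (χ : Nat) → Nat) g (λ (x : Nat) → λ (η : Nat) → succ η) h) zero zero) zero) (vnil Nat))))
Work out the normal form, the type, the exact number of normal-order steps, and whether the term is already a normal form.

resulting normal form:
  vcons Nat (succ (succ (succ zero))) (succ (succ (succ zero))) (vcons Nat (succ (succ zero)) (succ (succ zero)) (vcons Nat (succ zero) (succ (succ (succ (succ (succ (succ (succ (succ (succ (succ zero)))))))))) (vcons Nat zero zero (vnil Nat))))
the term's type:
  Vec Nat (succ (succ (succ (succ zero))))
steps to reach normal form (normal order): 27
already normal: no
first redex: a beta-redex


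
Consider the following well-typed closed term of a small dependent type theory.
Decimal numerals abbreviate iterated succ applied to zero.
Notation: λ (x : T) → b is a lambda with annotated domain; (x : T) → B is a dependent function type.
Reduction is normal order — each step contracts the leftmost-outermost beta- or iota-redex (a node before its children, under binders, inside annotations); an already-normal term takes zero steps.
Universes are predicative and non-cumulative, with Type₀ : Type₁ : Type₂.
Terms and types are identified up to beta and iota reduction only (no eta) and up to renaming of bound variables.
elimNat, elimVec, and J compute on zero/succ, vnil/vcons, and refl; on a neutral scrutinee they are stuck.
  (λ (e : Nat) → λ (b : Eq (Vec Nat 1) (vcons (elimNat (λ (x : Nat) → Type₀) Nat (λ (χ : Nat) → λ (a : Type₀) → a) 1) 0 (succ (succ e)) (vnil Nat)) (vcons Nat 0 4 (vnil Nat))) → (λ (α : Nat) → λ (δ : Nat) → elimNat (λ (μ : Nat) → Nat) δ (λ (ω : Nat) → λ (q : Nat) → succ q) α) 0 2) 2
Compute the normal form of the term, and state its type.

reduced normal form:
  λ (e : Eq (Vec Nat 1) (vcons Nat 0 4 (vnil Nat)) (vcons Nat 0 4 (vnil Nat))) → 2
inferred type:
  (e : Eq (Vec Nat 1) (vcons Nat 0 4 (vnil Nat)) (vcons Nat 0 4 (vnil Nat))) → Nat


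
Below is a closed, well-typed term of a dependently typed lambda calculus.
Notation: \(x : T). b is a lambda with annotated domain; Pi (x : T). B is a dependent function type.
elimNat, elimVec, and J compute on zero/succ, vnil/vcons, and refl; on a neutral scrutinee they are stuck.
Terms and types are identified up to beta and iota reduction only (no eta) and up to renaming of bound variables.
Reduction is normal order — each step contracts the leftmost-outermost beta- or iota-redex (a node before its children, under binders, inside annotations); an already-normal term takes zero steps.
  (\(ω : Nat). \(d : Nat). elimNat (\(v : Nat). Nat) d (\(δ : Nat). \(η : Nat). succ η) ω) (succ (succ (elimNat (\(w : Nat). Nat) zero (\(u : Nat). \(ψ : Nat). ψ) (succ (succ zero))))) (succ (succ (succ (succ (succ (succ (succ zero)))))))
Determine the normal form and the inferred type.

normal form:
  succ (succ (succ (succ (succ (succ (succ (succ (succ zero))))))))
inferred type:
  Nat
observation: normalization takes exactly 16 steps under the normal-order strategy.


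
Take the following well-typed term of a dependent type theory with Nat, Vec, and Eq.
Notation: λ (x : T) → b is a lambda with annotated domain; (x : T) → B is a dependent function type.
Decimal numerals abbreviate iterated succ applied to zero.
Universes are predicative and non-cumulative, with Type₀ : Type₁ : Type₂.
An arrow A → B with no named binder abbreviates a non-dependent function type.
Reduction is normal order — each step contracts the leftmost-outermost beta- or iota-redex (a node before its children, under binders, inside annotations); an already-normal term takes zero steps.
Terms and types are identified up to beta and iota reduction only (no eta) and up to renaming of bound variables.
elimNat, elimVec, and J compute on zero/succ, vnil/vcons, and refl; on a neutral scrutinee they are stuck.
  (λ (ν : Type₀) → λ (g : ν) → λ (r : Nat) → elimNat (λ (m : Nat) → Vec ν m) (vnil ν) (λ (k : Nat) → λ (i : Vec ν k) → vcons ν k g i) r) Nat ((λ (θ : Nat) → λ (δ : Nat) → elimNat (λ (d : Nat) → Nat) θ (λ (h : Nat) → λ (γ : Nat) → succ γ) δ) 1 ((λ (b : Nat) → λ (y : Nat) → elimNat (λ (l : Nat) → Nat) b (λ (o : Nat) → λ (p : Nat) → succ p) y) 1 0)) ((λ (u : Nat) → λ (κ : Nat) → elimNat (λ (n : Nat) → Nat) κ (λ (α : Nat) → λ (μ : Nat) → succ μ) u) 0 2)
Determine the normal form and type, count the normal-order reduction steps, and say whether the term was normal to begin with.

resulting normal form:
  vcons Nat 1 2 (vcons Nat 0 2 (vnil Nat))
the term's type:
  Vec Nat 2
normal-order step count: 22
term was already normal: no
first redex: a beta-redex
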